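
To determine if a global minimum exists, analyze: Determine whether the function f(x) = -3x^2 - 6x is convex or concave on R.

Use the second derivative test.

f(x) = -3x^2 - 6x
f'(x) = -6x - 6
f''(x) = -6
Since f''(x) = -6 < 0 for all x, f is concave on R.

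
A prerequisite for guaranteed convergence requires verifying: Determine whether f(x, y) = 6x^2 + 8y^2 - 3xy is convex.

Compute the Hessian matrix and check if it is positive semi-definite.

f(x,y) = 6x^2 + 8y^2 - 3xy
Hessian H = [[12, -3], [-3, 16]]
trace(H) = 28, det(H) = 183
Eigenvalues: (28 +/- sqrt(52)) / 2 = 17.61, 10.39
Since both eigenvalues > 0, f is convex.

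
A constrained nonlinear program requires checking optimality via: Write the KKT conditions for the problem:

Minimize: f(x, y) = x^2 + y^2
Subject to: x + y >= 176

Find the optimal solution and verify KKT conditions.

KKT conditions for min x^2 + y^2 s.t. x + y >= 176:
Stationarity: 2x = mu, 2y = mu
So x = y = mu/2.
Complementary slackness: mu*(x + y - 176) = 0
Primal feasibility: x + y >= 176; dual feasibility: mu >= 0
If mu = 0 then x = y = 0, but 0 + 0 < 176 is infeasible, so the constraint is active.
Constraint active: x + y = 2*(mu/2) = 176 => mu = 176
x = y = 88, f = 15488
Verify: stationarity 2*88 = 176 = mu; primal 88 + 88 = 176 >= 176; dual mu = 176 >= 0; complementary slackness 176*(176 - 176) = 0. All KKT conditions hold.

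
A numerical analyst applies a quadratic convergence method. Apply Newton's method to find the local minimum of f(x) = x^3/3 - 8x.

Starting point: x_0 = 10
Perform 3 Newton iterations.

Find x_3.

f(x) = x^3/3 - 8x
f'(x) = x^2 - 8, f''(x) = 2x
Newton update: x_{n+1} = x_n - (x_n^2 - 8)/(2*x_n)
Step 1: x_0 = 10, f'=92, f''=20, x_1 = 27/5
Step 2: x_1 = 27/5, f'=529/25, f''=54/5, x_2 = 929/270
Step 3: x_2 = 929/270, f'=279841/72900, f''=929/135, x_3 = 1446241/501660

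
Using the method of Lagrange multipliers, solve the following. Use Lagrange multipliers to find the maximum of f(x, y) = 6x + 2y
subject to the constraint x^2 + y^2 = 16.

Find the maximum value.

Set up Lagrange conditions: grad f = lambda * grad g
  6 = 2*lambda*x
  2 = 2*lambda*y
From these: x/y = 6/2, so x = 6t, y = 2t for some t.
Substitute into constraint: (6t)^2 + (2t)^2 = 16
  t^2 * 40 = 16
  t = sqrt(16/40)
Maximum = 6*x + 2*y = (6^2 + 2^2)*t = 40 * sqrt(16/40) = sqrt(640)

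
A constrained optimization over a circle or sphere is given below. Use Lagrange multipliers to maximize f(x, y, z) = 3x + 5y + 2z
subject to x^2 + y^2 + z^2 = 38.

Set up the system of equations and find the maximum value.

Lagrange conditions: 3 = 2*lambda*x, 5 = 2*lambda*y, 2 = 2*lambda*z
So x:3 = y:5 = z:2, i.e. x = 3t, y = 5t, z = 2t
Constraint: t^2*(3^2 + 5^2 + 2^2) = 38
  t^2 * 38 = 38  =>  t = sqrt(1)
Maximum = 3*3t + 5*5t + 2*2t = 38*sqrt(1) = 38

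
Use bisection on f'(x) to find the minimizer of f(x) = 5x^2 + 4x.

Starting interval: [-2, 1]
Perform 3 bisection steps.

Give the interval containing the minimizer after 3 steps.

Finding critical point of f(x) = 5x^2 + 4x using bisection on f'(x) = 10x + 4.
f'(x) = 0 when x = -2/5.
Starting interval: [-2, 1]
Step 1: mid = -1/2, f'(mid) = -1, new interval = [-1/2, 1]
Step 2: mid = 1/4, f'(mid) = 13/2, new interval = [-1/2, 1/4]
Step 3: mid = -1/8, f'(mid) = 11/4, new interval = [-1/2, -1/8]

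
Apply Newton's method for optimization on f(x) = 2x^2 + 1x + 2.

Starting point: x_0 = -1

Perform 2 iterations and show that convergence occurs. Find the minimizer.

f(x) = 2x^2 + 1x + 2, f'(x) = 4x + (1), f''(x) = 4
Step 1: f'(-1) = -3, x_1 = -1 - -3/4 = -1/4
Step 2: f'(-1/4) = 0, x_2 = -1/4 (converged)
Newton's method converges in 1 step for quadratics.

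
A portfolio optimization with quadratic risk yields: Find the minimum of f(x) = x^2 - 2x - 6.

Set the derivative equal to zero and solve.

f(x) = x^2 - 2x - 6
f'(x) = 2x + (-2) = 0
x = 2/2 = 1
f(1) = -7
Since f''(x) = 2 > 0, this is a minimum.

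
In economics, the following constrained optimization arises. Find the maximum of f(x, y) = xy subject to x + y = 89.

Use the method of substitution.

Substitute y = 89 - x into f(x,y) = xy:
g(x) = x(89 - x) = 89x - x^2
g'(x) = 89 - 2x = 0  =>  x = 89/2
y = 89 - 89/2 = 89/2
Maximum value = (89/2) * (89/2) = 7921/4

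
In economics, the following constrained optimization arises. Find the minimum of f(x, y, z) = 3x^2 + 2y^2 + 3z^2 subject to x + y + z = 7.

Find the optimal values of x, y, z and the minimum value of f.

Using Lagrange multipliers on f = 3x^2 + 2y^2 + 3z^2 with constraint x + y + z = 7:
Conditions: 2*3*x = lambda, 2*2*y = lambda, 2*3*z = lambda
So x = lambda/6, y = lambda/4, z = lambda/6
Substituting into constraint: lambda * (7/12) = 7
lambda = 12
x = 2, y = 3, z = 2
Minimum value = 42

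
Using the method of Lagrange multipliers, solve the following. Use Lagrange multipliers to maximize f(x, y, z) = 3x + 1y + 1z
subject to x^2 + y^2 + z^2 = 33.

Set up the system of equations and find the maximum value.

Lagrange conditions: 3 = 2*lambda*x, 1 = 2*lambda*y, 1 = 2*lambda*z
So x:3 = y:1 = z:1, i.e. x = 3t, y = 1t, z = 1t
Constraint: t^2*(3^2 + 1^2 + 1^2) = 33
  t^2 * 11 = 33  =>  t = sqrt(3)
Maximum = 3*3t + 1*1t + 1*1t = 11*sqrt(3) = sqrt(363)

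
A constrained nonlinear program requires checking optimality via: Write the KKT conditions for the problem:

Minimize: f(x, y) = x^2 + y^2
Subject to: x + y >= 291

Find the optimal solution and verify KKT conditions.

KKT conditions for min x^2 + y^2 s.t. x + y >= 291:
Stationarity: 2x = mu, 2y = mu
So x = y = mu/2.
Complementary slackness: mu*(x + y - 291) = 0
Primal feasibility: x + y >= 291; dual feasibility: mu >= 0
If mu = 0 then x = y = 0, but 0 + 0 < 291 is infeasible, so the constraint is active.
Constraint active: x + y = 2*(mu/2) = 291 => mu = 291
x = y = 291/2, f = 84681/2
Verify: stationarity 2*(291/2) = 291 = mu; primal 291/2 + 291/2 = 291 >= 291; dual mu = 291 >= 0; complementary slackness 291*(291 - 291) = 0. All KKT conditions hold.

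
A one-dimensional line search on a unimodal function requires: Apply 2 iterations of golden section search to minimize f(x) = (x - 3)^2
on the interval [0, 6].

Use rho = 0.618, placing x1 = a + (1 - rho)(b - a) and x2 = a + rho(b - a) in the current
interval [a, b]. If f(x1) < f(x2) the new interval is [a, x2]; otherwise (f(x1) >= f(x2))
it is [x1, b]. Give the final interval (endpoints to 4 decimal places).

Golden section search for min of f(x) = (x - 3)^2 on [0, 6].
Each step: x1 = a + (1 - rho)(b - a), x2 = a + rho(b - a); if f(x1) < f(x2) keep [a, x2], otherwise keep [x1, b].
Step 1: [0.0000, 6.0000], x1=2.2920 (f=0.5013), x2=3.7080 (f=0.5013); f(x1) = f(x2) (tie, not '<') => keep [2.2920, 6.0000]
Step 2: [2.2920, 6.0000], x1=3.7085 (f=0.5019), x2=4.5835 (f=2.5076); f(x1) < f(x2) => keep [2.2920, 4.5835]
Final interval: [2.2920, 4.5835]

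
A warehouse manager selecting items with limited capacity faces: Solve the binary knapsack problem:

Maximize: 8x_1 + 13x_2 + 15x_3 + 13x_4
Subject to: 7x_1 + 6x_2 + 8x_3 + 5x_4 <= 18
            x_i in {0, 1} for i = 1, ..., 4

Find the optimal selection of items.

Items: item 1 (v=8, w=7), item 2 (v=13, w=6), item 3 (v=15, w=8), item 4 (v=13, w=5)
Capacity: 18
Checking all 16 subsets (w = total weight, v = total value):
  {}: w = 0, v = 0
  {1}: w = 7, v = 8
  {2}: w = 6, v = 13
  {3}: w = 8, v = 15
  {4}: w = 5, v = 13
  {1, 2}: w = 13, v = 21
  {1, 3}: w = 15, v = 23
  {1, 4}: w = 12, v = 21
  {2, 3}: w = 14, v = 28
  {2, 4}: w = 11, v = 26
  {3, 4}: w = 13, v = 28
  {1, 2, 3}: w = 21 > 18, infeasible
  {1, 2, 4}: w = 18, v = 34
  {1, 3, 4}: w = 20 > 18, infeasible
  {2, 3, 4}: w = 19 > 18, infeasible
  {1, 2, 3, 4}: w = 26 > 18, infeasible
Best feasible subset: items [1, 2, 4]
Total weight: 18 <= 18, total value: 34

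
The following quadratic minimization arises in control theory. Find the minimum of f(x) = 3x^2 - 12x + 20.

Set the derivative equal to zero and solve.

f(x) = 3x^2 - 12x + 20
f'(x) = 6x + (-12) = 0
x = 12/6 = 2
f(2) = 8
Since f''(x) = 6 > 0, this is a minimum.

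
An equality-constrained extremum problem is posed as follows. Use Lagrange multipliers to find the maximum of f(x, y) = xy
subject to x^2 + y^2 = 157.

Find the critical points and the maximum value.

Lagrange conditions: y = 2*lambda*x and x = 2*lambda*y
If x = 0 then y = 0, violating the constraint, so x, y != 0.
Dividing: y/x = x/y => x^2 = y^2 => y = x or y = -x
Constraint: 2x^2 = 157 => x^2 = 157/2 => x = +/-sqrt(157/2)
Critical points: (sqrt(157/2), sqrt(157/2)), (-sqrt(157/2), -sqrt(157/2)), (sqrt(157/2), -sqrt(157/2)), (-sqrt(157/2), sqrt(157/2))
  y = x:  xy = x^2 = 157/2  at (sqrt(157/2), sqrt(157/2)) and (-sqrt(157/2), -sqrt(157/2))
  y = -x: xy = -x^2 = -157/2 at (sqrt(157/2), -sqrt(157/2)) and (-sqrt(157/2), sqrt(157/2))
Maximum xy = 157/2 at (sqrt(157/2), sqrt(157/2)) and (-sqrt(157/2), -sqrt(157/2))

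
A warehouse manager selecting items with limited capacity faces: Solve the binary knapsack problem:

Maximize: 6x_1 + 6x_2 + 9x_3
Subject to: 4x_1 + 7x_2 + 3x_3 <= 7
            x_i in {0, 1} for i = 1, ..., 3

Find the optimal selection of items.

Items: item 1 (v=6, w=4), item 2 (v=6, w=7), item 3 (v=9, w=3)
Capacity: 7
Checking all 8 subsets (w = total weight, v = total value):
  {}: w = 0, v = 0
  {1}: w = 4, v = 6
  {2}: w = 7, v = 6
  {3}: w = 3, v = 9
  {1, 2}: w = 11 > 7, infeasible
  {1, 3}: w = 7, v = 15
  {2, 3}: w = 10 > 7, infeasible
  {1, 2, 3}: w = 14 > 7, infeasible
Best feasible subset: items [1, 3]
Total weight: 7 <= 7, total value: 15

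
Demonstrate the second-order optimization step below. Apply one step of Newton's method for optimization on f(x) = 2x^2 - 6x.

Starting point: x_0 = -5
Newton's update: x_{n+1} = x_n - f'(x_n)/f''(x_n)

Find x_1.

f(x) = 2x^2 - 6x
f'(x) = 4x + (-6), f''(x) = 4
Newton step: x_1 = x_0 - f'(x_0)/f''(x_0)
f'(-5) = -26
x_1 = -5 - -26/4 = 3/2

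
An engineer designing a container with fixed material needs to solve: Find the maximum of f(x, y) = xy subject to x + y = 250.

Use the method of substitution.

Substitute y = 250 - x into f(x,y) = xy:
g(x) = x(250 - x) = 250x - x^2
g'(x) = 250 - 2x = 0  =>  x = 125
y = 250 - 125 = 125
Maximum value = 125 * 125 = 15625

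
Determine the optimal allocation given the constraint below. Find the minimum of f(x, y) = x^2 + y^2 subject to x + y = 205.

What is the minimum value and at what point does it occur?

Substitute y = 205 - x into f(x,y) = x^2 + y^2:
g(x) = x^2 + (205 - x)^2 = 2x^2 - 410x + 42025
g'(x) = 4x - 410 = 0  =>  x = 205/2
y = 205 - 205/2 = 205/2
Minimum value = (205/2)^2 + (205/2)^2 = 42025/2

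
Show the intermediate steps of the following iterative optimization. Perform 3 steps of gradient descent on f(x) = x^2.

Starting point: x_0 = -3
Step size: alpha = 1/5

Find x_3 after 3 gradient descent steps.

f(x) = x^2, f'(x) = 2x + (0)
Step 1: f'(-3) = -6, x_1 = -3 - 1/5 * -6 = -9/5
Step 2: f'(-9/5) = -18/5, x_2 = -9/5 - 1/5 * -18/5 = -27/25
Step 3: f'(-27/25) = -54/25, x_3 = -27/25 - 1/5 * -54/25 = -81/125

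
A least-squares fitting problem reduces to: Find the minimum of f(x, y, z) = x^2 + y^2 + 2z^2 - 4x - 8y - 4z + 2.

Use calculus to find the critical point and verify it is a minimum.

f(x,y,z) = x^2 + y^2 + 2z^2 - 4x - 8y - 4z + 2
df/dx = 2x + (-4) = 0 => x = 2
df/dy = 2y + (-8) = 0 => y = 4
df/dz = 4z + (-4) = 0 => z = 1
f(2,4,1) = 1*(2)^2 + 1*(4)^2 + 2*(1)^2 + -4*(2) + -8*(4) + -4*(1) + 2 = -20
Hessian is diagonal with entries 2, 2, 4 > 0, confirmed minimum.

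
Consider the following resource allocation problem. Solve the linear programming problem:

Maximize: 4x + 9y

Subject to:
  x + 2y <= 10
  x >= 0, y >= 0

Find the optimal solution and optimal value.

The feasible region has vertices at [(0, 0), (10, 0), (0, 5)].
Checking objective 4x + 9y at each vertex:
  (0, 0): 4*0 + 9*0 = 0
  (10, 0): 4*10 + 9*0 = 40
  (0, 5): 4*0 + 9*5 = 45
Maximum is 45 at (0, 5).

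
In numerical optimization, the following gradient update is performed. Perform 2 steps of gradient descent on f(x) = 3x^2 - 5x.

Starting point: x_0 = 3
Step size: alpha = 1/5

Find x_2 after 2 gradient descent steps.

f(x) = 3x^2 - 5x, f'(x) = 6x + (-5)
Step 1: f'(3) = 13, x_1 = 3 - 1/5 * 13 = 2/5
Step 2: f'(2/5) = -13/5, x_2 = 2/5 - 1/5 * -13/5 = 23/25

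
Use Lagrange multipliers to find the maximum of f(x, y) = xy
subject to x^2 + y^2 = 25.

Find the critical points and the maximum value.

Lagrange conditions: y = 2*lambda*x and x = 2*lambda*y
If x = 0 then y = 0, violating the constraint, so x, y != 0.
Dividing: y/x = x/y => x^2 = y^2 => y = x or y = -x
Constraint: 2x^2 = 25 => x^2 = 25/2 => x = +/-sqrt(25/2)
Critical points: (sqrt(25/2), sqrt(25/2)), (-sqrt(25/2), -sqrt(25/2)), (sqrt(25/2), -sqrt(25/2)), (-sqrt(25/2), sqrt(25/2))
  y = x:  xy = x^2 = 25/2  at (sqrt(25/2), sqrt(25/2)) and (-sqrt(25/2), -sqrt(25/2))
  y = -x: xy = -x^2 = -25/2 at (sqrt(25/2), -sqrt(25/2)) and (-sqrt(25/2), sqrt(25/2))
Maximum xy = 25/2 at (sqrt(25/2), sqrt(25/2)) and (-sqrt(25/2), -sqrt(25/2))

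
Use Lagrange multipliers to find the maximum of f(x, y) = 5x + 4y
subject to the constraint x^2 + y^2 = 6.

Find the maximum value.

Set up Lagrange conditions: grad f = lambda * grad g
  5 = 2*lambda*x
  4 = 2*lambda*y
From these: x/y = 5/4, so x = 5t, y = 4t for some t.
Substitute into constraint: (5t)^2 + (4t)^2 = 6
  t^2 * 41 = 6
  t = sqrt(6/41)
Maximum = 5*x + 4*y = (5^2 + 4^2)*t = 41 * sqrt(6/41) = sqrt(246)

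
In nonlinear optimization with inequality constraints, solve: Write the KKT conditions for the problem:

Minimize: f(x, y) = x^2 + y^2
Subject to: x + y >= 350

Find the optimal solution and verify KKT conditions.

KKT conditions for min x^2 + y^2 s.t. x + y >= 350:
Stationarity: 2x = mu, 2y = mu
So x = y = mu/2.
Complementary slackness: mu*(x + y - 350) = 0
Primal feasibility: x + y >= 350; dual feasibility: mu >= 0
If mu = 0 then x = y = 0, but 0 + 0 < 350 is infeasible, so the constraint is active.
Constraint active: x + y = 2*(mu/2) = 350 => mu = 350
x = y = 175, f = 61250
Verify: stationarity 2*175 = 350 = mu; primal 175 + 175 = 350 >= 350; dual mu = 350 >= 0; complementary slackness 350*(350 - 350) = 0. All KKT conditions hold.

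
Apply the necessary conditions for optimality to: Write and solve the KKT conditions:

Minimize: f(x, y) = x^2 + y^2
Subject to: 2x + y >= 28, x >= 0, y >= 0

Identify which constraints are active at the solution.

KKT conditions for min x^2 + y^2 s.t. 2x + 1y >= 28, x >= 0, y >= 0:
Stationarity: 2x = mu*2 + mu_x, 2y = mu*1 + mu_y, with mu, mu_x, mu_y >= 0
Complementary slackness: mu*(2x + y - 28) = 0, mu_x*x = 0, mu_y*y = 0
(0, 0) is infeasible (2*0 + 1*0 < 28), so if mu = 0 stationarity would force x = mu_x/2 >= 0, y = mu_y/2 >= 0 with mu_x*x = mu_y*y = 0, i.e. x = y = 0: contradiction. Hence mu > 0 and 2x + y = 28 is active.
Try x > 0, y > 0 (so mu_x = mu_y = 0): x = 2*mu/2, y = 1*mu/2
Substitute: 2*(2*mu/2) + 1*(1*mu/2) = 28
  mu*5/2 = 28 => mu = 56/5
x* = 56/5 > 0, y* = 28/5 > 0, consistent with mu_x = mu_y = 0.
f is convex and the constraints are linear, so this KKT point is the global minimum.
f* = 784/5
Active constraints: 2x + y >= 28 (holds with equality, mu = 56/5 > 0); x >= 0 and y >= 0 are inactive (mu_x = mu_y = 0).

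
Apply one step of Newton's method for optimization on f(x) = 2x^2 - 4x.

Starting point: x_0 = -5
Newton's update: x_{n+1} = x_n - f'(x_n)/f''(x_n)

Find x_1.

f(x) = 2x^2 - 4x
f'(x) = 4x + (-4), f''(x) = 4
Newton step: x_1 = x_0 - f'(x_0)/f''(x_0)
f'(-5) = -24
x_1 = -5 - -24/4 = 1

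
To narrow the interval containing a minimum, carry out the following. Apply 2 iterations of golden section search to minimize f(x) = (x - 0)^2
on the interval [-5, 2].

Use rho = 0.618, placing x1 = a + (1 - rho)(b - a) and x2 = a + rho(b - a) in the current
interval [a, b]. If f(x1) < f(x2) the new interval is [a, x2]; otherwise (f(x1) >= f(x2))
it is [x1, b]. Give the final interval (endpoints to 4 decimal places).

Golden section search for min of f(x) = (x - 0)^2 on [-5, 2].
Each step: x1 = a + (1 - rho)(b - a), x2 = a + rho(b - a); if f(x1) < f(x2) keep [a, x2], otherwise keep [x1, b].
Step 1: [-5.0000, 2.0000], x1=-2.3260 (f=5.4103), x2=-0.6740 (f=0.4543); f(x1) > f(x2) => keep [-2.3260, 2.0000]
Step 2: [-2.3260, 2.0000], x1=-0.6735 (f=0.4536), x2=0.3475 (f=0.1207); f(x1) > f(x2) => keep [-0.6735, 2.0000]
Final interval: [-0.6735, 2.0000]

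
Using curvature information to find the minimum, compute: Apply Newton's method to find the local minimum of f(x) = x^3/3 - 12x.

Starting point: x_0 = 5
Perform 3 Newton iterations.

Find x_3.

f(x) = x^3/3 - 12x
f'(x) = x^2 - 12, f''(x) = 2x
Newton update: x_{n+1} = x_n - (x_n^2 - 12)/(2*x_n)
Step 1: x_0 = 5, f'=13, f''=10, x_1 = 37/10
Step 2: x_1 = 37/10, f'=169/100, f''=37/5, x_2 = 2569/740
Step 3: x_2 = 2569/740, f'=28561/547600, f''=2569/370, x_3 = 13170961/3802120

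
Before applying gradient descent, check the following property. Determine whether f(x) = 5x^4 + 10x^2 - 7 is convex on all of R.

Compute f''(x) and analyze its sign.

f(x) = 5x^4 + 10x^2 - 7
f'(x) = 20x^3 + 20x
f''(x) = 60x^2 + 20
f''(x) = 60x^2 + 20 >= 20 > 0 for all x
Therefore, f is convex on R.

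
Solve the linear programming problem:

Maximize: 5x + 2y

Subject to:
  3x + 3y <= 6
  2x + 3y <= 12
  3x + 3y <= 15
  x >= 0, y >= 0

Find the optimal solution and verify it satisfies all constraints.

Feasible vertices: (0, 0), (0, 2), (2, 0)
Objective 5x + 2y at each vertex:
  (0, 0): 0
  (0, 2): 4
  (2, 0): 10
Maximum is 10 at (2, 0).
Verify constraints at (x, y) = (2, 0):
  3*2 + 3*0 = 6 <= 6 (active)
  2*2 + 3*0 = 4 <= 12
  3*2 + 3*0 = 6 <= 15
  x = 2 >= 0, y = 0 >= 0. All constraints satisfied.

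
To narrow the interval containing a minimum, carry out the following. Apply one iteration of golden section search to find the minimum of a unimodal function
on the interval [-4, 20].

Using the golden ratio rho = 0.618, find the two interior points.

Golden section search on [-4, 20].
Golden ratio rho = 0.618 (approx).
Interior points:
  x_1 = -4 + (1-0.618)*24 = 5.1680
  x_2 = -4 + 0.618*24 = 10.8320
Compare f(x_1) and f(x_2) to determine which subinterval to keep.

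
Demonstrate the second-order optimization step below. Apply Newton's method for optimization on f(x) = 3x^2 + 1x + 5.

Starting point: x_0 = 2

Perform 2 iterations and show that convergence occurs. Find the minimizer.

f(x) = 3x^2 + 1x + 5, f'(x) = 6x + (1), f''(x) = 6
Step 1: f'(2) = 13, x_1 = 2 - 13/6 = -1/6
Step 2: f'(-1/6) = 0, x_2 = -1/6 (converged)
Newton's method converges in 1 step for quadratics.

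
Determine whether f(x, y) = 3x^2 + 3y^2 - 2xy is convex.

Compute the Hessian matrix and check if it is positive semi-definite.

f(x,y) = 3x^2 + 3y^2 - 2xy
Hessian H = [[6, -2], [-2, 6]]
trace(H) = 12, det(H) = 32
Eigenvalues: (12 +/- sqrt(16)) / 2 = 8, 4
Since both eigenvalues > 0, f is convex.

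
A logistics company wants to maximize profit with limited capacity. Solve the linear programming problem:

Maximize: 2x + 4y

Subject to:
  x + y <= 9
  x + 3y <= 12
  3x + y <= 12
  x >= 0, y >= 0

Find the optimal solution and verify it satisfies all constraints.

Feasible vertices: (0, 0), (0, 4), (3, 3), (4, 0)
Objective 2x + 4y at each vertex:
  (0, 0): 0
  (0, 4): 16
  (3, 3): 18
  (4, 0): 8
Maximum is 18 at (3, 3).
Verify constraints at (x, y) = (3, 3):
  1*3 + 1*3 = 6 <= 9
  1*3 + 3*3 = 12 <= 12 (active)
  3*3 + 1*3 = 12 <= 12 (active)
  x = 3 >= 0, y = 3 >= 0. All constraints satisfied.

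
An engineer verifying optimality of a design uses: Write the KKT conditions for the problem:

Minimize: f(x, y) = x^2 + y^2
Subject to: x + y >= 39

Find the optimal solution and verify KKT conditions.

KKT conditions for min x^2 + y^2 s.t. x + y >= 39:
Stationarity: 2x = mu, 2y = mu
So x = y = mu/2.
Complementary slackness: mu*(x + y - 39) = 0
Primal feasibility: x + y >= 39; dual feasibility: mu >= 0
If mu = 0 then x = y = 0, but 0 + 0 < 39 is infeasible, so the constraint is active.
Constraint active: x + y = 2*(mu/2) = 39 => mu = 39
x = y = 39/2, f = 1521/2
Verify: stationarity 2*(39/2) = 39 = mu; primal 39/2 + 39/2 = 39 >= 39; dual mu = 39 >= 0; complementary slackness 39*(39 - 39) = 0. All KKT conditions hold.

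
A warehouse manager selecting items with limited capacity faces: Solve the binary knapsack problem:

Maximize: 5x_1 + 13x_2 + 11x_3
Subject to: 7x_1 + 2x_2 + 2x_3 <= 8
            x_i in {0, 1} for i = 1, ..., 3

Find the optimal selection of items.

Items: item 1 (v=5, w=7), item 2 (v=13, w=2), item 3 (v=11, w=2)
Capacity: 8
Checking all 8 subsets (w = total weight, v = total value):
  {}: w = 0, v = 0
  {1}: w = 7, v = 5
  {2}: w = 2, v = 13
  {3}: w = 2, v = 11
  {1, 2}: w = 9 > 8, infeasible
  {1, 3}: w = 9 > 8, infeasible
  {2, 3}: w = 4, v = 24
  {1, 2, 3}: w = 11 > 8, infeasible
Best feasible subset: items [2, 3]
Total weight: 4 <= 8, total value: 24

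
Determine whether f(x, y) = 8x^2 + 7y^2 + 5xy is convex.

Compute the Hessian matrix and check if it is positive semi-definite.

f(x,y) = 8x^2 + 7y^2 + 5xy
Hessian H = [[16, 5], [5, 14]]
trace(H) = 30, det(H) = 199
Eigenvalues: (30 +/- sqrt(104)) / 2 = 20.1, 9.901
Since both eigenvalues > 0, f is convex.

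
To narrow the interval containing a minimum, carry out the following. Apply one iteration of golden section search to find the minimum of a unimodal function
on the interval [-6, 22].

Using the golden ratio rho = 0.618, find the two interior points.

Golden section search on [-6, 22].
Golden ratio rho = 0.618 (approx).
Interior points:
  x_1 = -6 + (1-0.618)*28 = 4.6960
  x_2 = -6 + 0.618*28 = 11.3040
Compare f(x_1) and f(x_2) to determine which subinterval to keep.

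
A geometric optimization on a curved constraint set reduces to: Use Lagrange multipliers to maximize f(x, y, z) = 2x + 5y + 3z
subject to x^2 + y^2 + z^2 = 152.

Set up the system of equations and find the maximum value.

Lagrange conditions: 2 = 2*lambda*x, 5 = 2*lambda*y, 3 = 2*lambda*z
So x:2 = y:5 = z:3, i.e. x = 2t, y = 5t, z = 3t
Constraint: t^2*(2^2 + 5^2 + 3^2) = 152
  t^2 * 38 = 152  =>  t = sqrt(4)
Maximum = 2*2t + 5*5t + 3*3t = 38*sqrt(4) = 76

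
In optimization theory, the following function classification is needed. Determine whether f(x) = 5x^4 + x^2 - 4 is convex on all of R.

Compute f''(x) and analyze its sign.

f(x) = 5x^4 + x^2 - 4
f'(x) = 20x^3 + 2x
f''(x) = 60x^2 + 2
f''(x) = 60x^2 + 2 >= 2 > 0 for all x
Therefore, f is convex on R.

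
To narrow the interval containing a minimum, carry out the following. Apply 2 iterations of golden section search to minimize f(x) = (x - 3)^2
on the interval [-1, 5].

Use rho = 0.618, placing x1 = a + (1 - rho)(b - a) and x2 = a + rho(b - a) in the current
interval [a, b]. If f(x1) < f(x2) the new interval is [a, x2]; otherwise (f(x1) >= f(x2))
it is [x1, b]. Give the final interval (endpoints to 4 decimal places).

Golden section search for min of f(x) = (x - 3)^2 on [-1, 5].
Each step: x1 = a + (1 - rho)(b - a), x2 = a + rho(b - a); if f(x1) < f(x2) keep [a, x2], otherwise keep [x1, b].
Step 1: [-1.0000, 5.0000], x1=1.2920 (f=2.9173), x2=2.7080 (f=0.0853); f(x1) > f(x2) => keep [1.2920, 5.0000]
Step 2: [1.2920, 5.0000], x1=2.7085 (f=0.0850), x2=3.5835 (f=0.3405); f(x1) < f(x2) => keep [1.2920, 3.5835]
Final interval: [1.2920, 3.5835]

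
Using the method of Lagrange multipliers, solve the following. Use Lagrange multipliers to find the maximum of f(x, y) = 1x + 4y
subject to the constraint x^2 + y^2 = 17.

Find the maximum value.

Set up Lagrange conditions: grad f = lambda * grad g
  1 = 2*lambda*x
  4 = 2*lambda*y
From these: x/y = 1/4, so x = 1t, y = 4t for some t.
Substitute into constraint: (1t)^2 + (4t)^2 = 17
  t^2 * 17 = 17
  t = sqrt(17/17)
Maximum = 1*x + 4*y = (1^2 + 4^2)*t = 17 * sqrt(17/17) = 17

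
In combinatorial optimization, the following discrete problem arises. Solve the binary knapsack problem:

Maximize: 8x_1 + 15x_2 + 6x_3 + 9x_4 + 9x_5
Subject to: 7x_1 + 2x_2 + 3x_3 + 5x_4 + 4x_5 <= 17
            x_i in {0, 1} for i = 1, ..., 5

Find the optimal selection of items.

Items: item 1 (v=8, w=7), item 2 (v=15, w=2), item 3 (v=6, w=3), item 4 (v=9, w=5), item 5 (v=9, w=4)
Capacity: 17
Checking all 32 subsets (w = total weight, v = total value):
  {}: w = 0, v = 0
  {1}: w = 7, v = 8
  {2}: w = 2, v = 15
  {3}: w = 3, v = 6
  {4}: w = 5, v = 9
  {5}: w = 4, v = 9
  {1, 2}: w = 9, v = 23
  {1, 3}: w = 10, v = 14
  {1, 4}: w = 12, v = 17
  {1, 5}: w = 11, v = 17
  {2, 3}: w = 5, v = 21
  {2, 4}: w = 7, v = 24
  {2, 5}: w = 6, v = 24
  {3, 4}: w = 8, v = 15
  {3, 5}: w = 7, v = 15
  {4, 5}: w = 9, v = 18
  {1, 2, 3}: w = 12, v = 29
  {1, 2, 4}: w = 14, v = 32
  {1, 2, 5}: w = 13, v = 32
  {1, 3, 4}: w = 15, v = 23
  {1, 3, 5}: w = 14, v = 23
  {1, 4, 5}: w = 16, v = 26
  {2, 3, 4}: w = 10, v = 30
  {2, 3, 5}: w = 9, v = 30
  {2, 4, 5}: w = 11, v = 33
  {3, 4, 5}: w = 12, v = 24
  {1, 2, 3, 4}: w = 17, v = 38
  {1, 2, 3, 5}: w = 16, v = 38
  {1, 2, 4, 5}: w = 18 > 17, infeasible
  {1, 3, 4, 5}: w = 19 > 17, infeasible
  {2, 3, 4, 5}: w = 14, v = 39
  {1, 2, 3, 4, 5}: w = 21 > 17, infeasible
Best feasible subset: items [2, 3, 4, 5]
Total weight: 14 <= 17, total value: 39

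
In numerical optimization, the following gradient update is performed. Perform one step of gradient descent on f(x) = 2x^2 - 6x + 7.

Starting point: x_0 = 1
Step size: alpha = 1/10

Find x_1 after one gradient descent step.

f(x) = 2x^2 - 6x + 7
f'(x) = 4x - 6
f'(1) = 4*1 + (-6) = -2
x_1 = x_0 - alpha * f'(x_0) = 1 - 1/10 * -2 = 6/5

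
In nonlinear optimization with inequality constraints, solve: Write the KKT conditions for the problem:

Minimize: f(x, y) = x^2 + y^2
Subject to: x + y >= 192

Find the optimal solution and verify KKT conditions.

KKT conditions for min x^2 + y^2 s.t. x + y >= 192:
Stationarity: 2x = mu, 2y = mu
So x = y = mu/2.
Complementary slackness: mu*(x + y - 192) = 0
Primal feasibility: x + y >= 192; dual feasibility: mu >= 0
If mu = 0 then x = y = 0, but 0 + 0 < 192 is infeasible, so the constraint is active.
Constraint active: x + y = 2*(mu/2) = 192 => mu = 192
x = y = 96, f = 18432
Verify: stationarity 2*96 = 192 = mu; primal 96 + 96 = 192 >= 192; dual mu = 192 >= 0; complementary slackness 192*(192 - 192) = 0. All KKT conditions hold.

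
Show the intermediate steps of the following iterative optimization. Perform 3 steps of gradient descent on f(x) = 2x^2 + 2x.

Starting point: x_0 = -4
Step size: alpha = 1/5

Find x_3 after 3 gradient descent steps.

f(x) = 2x^2 + 2x, f'(x) = 4x + (2)
Step 1: f'(-4) = -14, x_1 = -4 - 1/5 * -14 = -6/5
Step 2: f'(-6/5) = -14/5, x_2 = -6/5 - 1/5 * -14/5 = -16/25
Step 3: f'(-16/25) = -14/25, x_3 = -16/25 - 1/5 * -14/25 = -66/125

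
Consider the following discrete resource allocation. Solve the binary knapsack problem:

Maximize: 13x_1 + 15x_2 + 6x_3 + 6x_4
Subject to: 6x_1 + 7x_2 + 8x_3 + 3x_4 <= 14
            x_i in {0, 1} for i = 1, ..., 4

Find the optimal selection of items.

Items: item 1 (v=13, w=6), item 2 (v=15, w=7), item 3 (v=6, w=8), item 4 (v=6, w=3)
Capacity: 14
Checking all 16 subsets (w = total weight, v = total value):
  {}: w = 0, v = 0
  {1}: w = 6, v = 13
  {2}: w = 7, v = 15
  {3}: w = 8, v = 6
  {4}: w = 3, v = 6
  {1, 2}: w = 13, v = 28
  {1, 3}: w = 14, v = 19
  {1, 4}: w = 9, v = 19
  {2, 3}: w = 15 > 14, infeasible
  {2, 4}: w = 10, v = 21
  {3, 4}: w = 11, v = 12
  {1, 2, 3}: w = 21 > 14, infeasible
  {1, 2, 4}: w = 16 > 14, infeasible
  {1, 3, 4}: w = 17 > 14, infeasible
  {2, 3, 4}: w = 18 > 14, infeasible
  {1, 2, 3, 4}: w = 24 > 14, infeasible
Best feasible subset: items [1, 2]
Total weight: 13 <= 14, total value: 28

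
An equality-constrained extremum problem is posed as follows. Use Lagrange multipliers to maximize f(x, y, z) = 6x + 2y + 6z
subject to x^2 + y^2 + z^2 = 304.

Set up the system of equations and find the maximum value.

Lagrange conditions: 6 = 2*lambda*x, 2 = 2*lambda*y, 6 = 2*lambda*z
So x:6 = y:2 = z:6, i.e. x = 6t, y = 2t, z = 6t
Constraint: t^2*(6^2 + 2^2 + 6^2) = 304
  t^2 * 76 = 304  =>  t = sqrt(4)
Maximum = 6*6t + 2*2t + 6*6t = 76*sqrt(4) = 152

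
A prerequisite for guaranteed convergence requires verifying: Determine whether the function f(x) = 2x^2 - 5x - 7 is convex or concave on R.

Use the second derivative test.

f(x) = 2x^2 - 5x - 7
f'(x) = 4x - 5
f''(x) = 4
Since f''(x) = 4 > 0 for all x, f is convex on R.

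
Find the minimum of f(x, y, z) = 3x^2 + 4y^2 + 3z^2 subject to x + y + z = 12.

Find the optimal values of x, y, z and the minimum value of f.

Using Lagrange multipliers on f = 3x^2 + 4y^2 + 3z^2 with constraint x + y + z = 12:
Conditions: 2*3*x = lambda, 2*4*y = lambda, 2*3*z = lambda
So x = lambda/6, y = lambda/8, z = lambda/6
Substituting into constraint: lambda * (11/24) = 12
lambda = 288/11
x = 48/11, y = 36/11, z = 48/11
Minimum value = 1728/11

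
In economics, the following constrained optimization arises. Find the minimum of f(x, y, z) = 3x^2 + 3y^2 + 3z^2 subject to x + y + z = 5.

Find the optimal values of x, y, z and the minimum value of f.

Using Lagrange multipliers on f = 3x^2 + 3y^2 + 3z^2 with constraint x + y + z = 5:
Conditions: 2*3*x = lambda, 2*3*y = lambda, 2*3*z = lambda
So x = lambda/6, y = lambda/6, z = lambda/6
Substituting into constraint: lambda * (1/2) = 5
lambda = 10
x = 5/3, y = 5/3, z = 5/3
Minimum value = 25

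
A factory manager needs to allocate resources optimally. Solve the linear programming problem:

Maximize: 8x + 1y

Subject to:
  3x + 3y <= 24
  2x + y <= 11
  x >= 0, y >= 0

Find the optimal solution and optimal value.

Feasible vertices: (0, 0), (0, 8), (3, 5), (11/2, 0)
Objective 8x + 1y at each:
  (0, 0): 0
  (0, 8): 8
  (3, 5): 29
  (11/2, 0): 44
Maximum is 44 at (11/2, 0).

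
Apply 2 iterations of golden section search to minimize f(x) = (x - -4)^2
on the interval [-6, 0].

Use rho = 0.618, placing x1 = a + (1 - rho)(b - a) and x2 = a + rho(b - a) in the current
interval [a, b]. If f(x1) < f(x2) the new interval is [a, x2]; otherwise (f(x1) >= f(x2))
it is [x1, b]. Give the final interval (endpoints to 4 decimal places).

Golden section search for min of f(x) = (x - -4)^2 on [-6, 0].
Each step: x1 = a + (1 - rho)(b - a), x2 = a + rho(b - a); if f(x1) < f(x2) keep [a, x2], otherwise keep [x1, b].
Step 1: [-6.0000, 0.0000], x1=-3.7080 (f=0.0853), x2=-2.2920 (f=2.9173); f(x1) < f(x2) => keep [-6.0000, -2.2920]
Step 2: [-6.0000, -2.2920], x1=-4.5835 (f=0.3405), x2=-3.7085 (f=0.0850); f(x1) > f(x2) => keep [-4.5835, -2.2920]
Final interval: [-4.5835, -2.2920]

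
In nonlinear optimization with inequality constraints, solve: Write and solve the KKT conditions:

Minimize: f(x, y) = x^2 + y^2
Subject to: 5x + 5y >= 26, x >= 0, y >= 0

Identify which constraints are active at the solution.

KKT conditions for min x^2 + y^2 s.t. 5x + 5y >= 26, x >= 0, y >= 0:
Stationarity: 2x = mu*5 + mu_x, 2y = mu*5 + mu_y, with mu, mu_x, mu_y >= 0
Complementary slackness: mu*(5x + 5y - 26) = 0, mu_x*x = 0, mu_y*y = 0
(0, 0) is infeasible (5*0 + 5*0 < 26), so if mu = 0 stationarity would force x = mu_x/2 >= 0, y = mu_y/2 >= 0 with mu_x*x = mu_y*y = 0, i.e. x = y = 0: contradiction. Hence mu > 0 and 5x + 5y = 26 is active.
Try x > 0, y > 0 (so mu_x = mu_y = 0): x = 5*mu/2, y = 5*mu/2
Substitute: 5*(5*mu/2) + 5*(5*mu/2) = 26
  mu*50/2 = 26 => mu = 26/25
x* = 13/5 > 0, y* = 13/5 > 0, consistent with mu_x = mu_y = 0.
f is convex and the constraints are linear, so this KKT point is the global minimum.
f* = 338/25
Active constraints: 5x + 5y >= 26 (holds with equality, mu = 26/25 > 0); x >= 0 and y >= 0 are inactive (mu_x = mu_y = 0).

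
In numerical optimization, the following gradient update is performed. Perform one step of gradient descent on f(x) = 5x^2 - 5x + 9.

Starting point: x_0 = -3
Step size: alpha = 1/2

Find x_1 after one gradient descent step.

f(x) = 5x^2 - 5x + 9
f'(x) = 10x - 5
f'(-3) = 10*-3 + (-5) = -35
x_1 = x_0 - alpha * f'(x_0) = -3 - 1/2 * -35 = 29/2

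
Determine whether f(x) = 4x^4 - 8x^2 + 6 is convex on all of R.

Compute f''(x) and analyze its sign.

f(x) = 4x^4 - 8x^2 + 6
f'(x) = 16x^3 + -16x
f''(x) = 48x^2 + -16
f''(0) = -16 < 0, so not convex near x = 0
Therefore, f is not globally convex on R.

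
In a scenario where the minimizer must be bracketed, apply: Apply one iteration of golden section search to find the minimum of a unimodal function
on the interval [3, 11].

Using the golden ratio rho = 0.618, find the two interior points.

Golden section search on [3, 11].
Golden ratio rho = 0.618 (approx).
Interior points:
  x_1 = 3 + (1-0.618)*8 = 6.0560
  x_2 = 3 + 0.618*8 = 7.9440
Compare f(x_1) and f(x_2) to determine which subinterval to keep.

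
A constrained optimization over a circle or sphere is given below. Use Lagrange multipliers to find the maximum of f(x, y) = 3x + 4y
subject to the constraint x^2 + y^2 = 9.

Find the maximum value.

Set up Lagrange conditions: grad f = lambda * grad g
  3 = 2*lambda*x
  4 = 2*lambda*y
From these: x/y = 3/4, so x = 3t, y = 4t for some t.
Substitute into constraint: (3t)^2 + (4t)^2 = 9
  t^2 * 25 = 9
  t = sqrt(9/25)
Maximum = 3*x + 4*y = (3^2 + 4^2)*t = 25 * sqrt(9/25) = 15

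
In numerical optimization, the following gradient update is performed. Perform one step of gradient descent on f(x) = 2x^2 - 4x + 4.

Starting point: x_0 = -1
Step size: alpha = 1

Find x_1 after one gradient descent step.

f(x) = 2x^2 - 4x + 4
f'(x) = 4x - 4
f'(-1) = 4*-1 + (-4) = -8
x_1 = x_0 - alpha * f'(x_0) = -1 - 1 * -8 = 7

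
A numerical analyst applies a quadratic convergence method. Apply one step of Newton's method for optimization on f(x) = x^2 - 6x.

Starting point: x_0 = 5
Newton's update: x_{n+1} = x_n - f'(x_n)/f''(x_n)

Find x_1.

f(x) = x^2 - 6x
f'(x) = 2x + (-6), f''(x) = 2
Newton step: x_1 = x_0 - f'(x_0)/f''(x_0)
f'(5) = 4
x_1 = 5 - 4/2 = 3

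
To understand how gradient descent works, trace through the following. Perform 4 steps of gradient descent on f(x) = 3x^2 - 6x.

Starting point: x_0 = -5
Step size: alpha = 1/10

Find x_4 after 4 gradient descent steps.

f(x) = 3x^2 - 6x, f'(x) = 6x + (-6)
Step 1: f'(-5) = -36, x_1 = -5 - 1/10 * -36 = -7/5
Step 2: f'(-7/5) = -72/5, x_2 = -7/5 - 1/10 * -72/5 = 1/25
Step 3: f'(1/25) = -144/25, x_3 = 1/25 - 1/10 * -144/25 = 77/125
Step 4: f'(77/125) = -288/125, x_4 = 77/125 - 1/10 * -288/125 = 529/625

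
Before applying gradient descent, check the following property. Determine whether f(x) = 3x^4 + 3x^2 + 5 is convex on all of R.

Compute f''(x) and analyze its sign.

f(x) = 3x^4 + 3x^2 + 5
f'(x) = 12x^3 + 6x
f''(x) = 36x^2 + 6
f''(x) = 36x^2 + 6 >= 6 > 0 for all x
Therefore, f is convex on R.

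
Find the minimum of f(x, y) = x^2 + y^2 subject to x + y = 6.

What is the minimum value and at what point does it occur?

Substitute y = 6 - x into f(x,y) = x^2 + y^2:
g(x) = x^2 + (6 - x)^2 = 2x^2 - 12x + 36
g'(x) = 4x - 12 = 0  =>  x = 3
y = 6 - 3 = 3
Minimum value = 3^2 + 3^2 = 18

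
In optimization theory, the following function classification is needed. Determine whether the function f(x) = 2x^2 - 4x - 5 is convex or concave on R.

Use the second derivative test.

f(x) = 2x^2 - 4x - 5
f'(x) = 4x - 4
f''(x) = 4
Since f''(x) = 4 > 0 for all x, f is convex on R.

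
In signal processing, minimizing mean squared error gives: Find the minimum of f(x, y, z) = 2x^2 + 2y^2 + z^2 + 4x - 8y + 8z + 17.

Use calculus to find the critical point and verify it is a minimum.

f(x,y,z) = 2x^2 + 2y^2 + z^2 + 4x - 8y + 8z + 17
df/dx = 4x + (4) = 0 => x = -1
df/dy = 4y + (-8) = 0 => y = 2
df/dz = 2z + (8) = 0 => z = -4
f(-1,2,-4) = 2*(-1)^2 + 2*(2)^2 + 1*(-4)^2 + 4*(-1) + -8*(2) + 8*(-4) + 17 = -9
Hessian is diagonal with entries 4, 4, 2 > 0, confirmed minimum.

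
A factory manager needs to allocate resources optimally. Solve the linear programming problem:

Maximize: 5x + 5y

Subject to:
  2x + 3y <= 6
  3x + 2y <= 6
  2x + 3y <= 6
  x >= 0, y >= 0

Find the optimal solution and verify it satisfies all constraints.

Feasible vertices: (0, 0), (0, 2), (6/5, 6/5), (2, 0)
Objective 5x + 5y at each vertex:
  (0, 0): 0
  (0, 2): 10
  (6/5, 6/5): 12
  (2, 0): 10
Maximum is 12 at (6/5, 6/5).
Verify constraints at (x, y) = (6/5, 6/5):
  2*(6/5) + 3*(6/5) = 6 <= 6 (active)
  3*(6/5) + 2*(6/5) = 6 <= 6 (active)
  2*(6/5) + 3*(6/5) = 6 <= 6 (active)
  x = 6/5 >= 0, y = 6/5 >= 0. All constraints satisfied.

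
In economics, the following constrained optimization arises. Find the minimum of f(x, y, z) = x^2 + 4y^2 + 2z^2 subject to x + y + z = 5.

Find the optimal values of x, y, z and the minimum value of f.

Using Lagrange multipliers on f = x^2 + 4y^2 + 2z^2 with constraint x + y + z = 5:
Conditions: 2*1*x = lambda, 2*4*y = lambda, 2*2*z = lambda
So x = lambda/2, y = lambda/8, z = lambda/4
Substituting into constraint: lambda * (7/8) = 5
lambda = 40/7
x = 20/7, y = 5/7, z = 10/7
Minimum value = 100/7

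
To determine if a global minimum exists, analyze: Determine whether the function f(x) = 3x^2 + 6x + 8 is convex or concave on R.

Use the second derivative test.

f(x) = 3x^2 + 6x + 8
f'(x) = 6x + 6
f''(x) = 6
Since f''(x) = 6 > 0 for all x, f is convex on R.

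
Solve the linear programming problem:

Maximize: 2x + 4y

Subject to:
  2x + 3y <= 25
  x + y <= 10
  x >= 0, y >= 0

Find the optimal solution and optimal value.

Feasible vertices: (0, 0), (0, 25/3), (5, 5), (10, 0)
Objective 2x + 4y at each:
  (0, 0): 0
  (0, 25/3): 100/3
  (5, 5): 30
  (10, 0): 20
Maximum is 100/3 at (0, 25/3).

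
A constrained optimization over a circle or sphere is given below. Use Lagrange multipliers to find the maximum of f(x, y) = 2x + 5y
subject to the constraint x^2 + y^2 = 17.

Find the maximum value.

Set up Lagrange conditions: grad f = lambda * grad g
  2 = 2*lambda*x
  5 = 2*lambda*y
From these: x/y = 2/5, so x = 2t, y = 5t for some t.
Substitute into constraint: (2t)^2 + (5t)^2 = 17
  t^2 * 29 = 17
  t = sqrt(17/29)
Maximum = 2*x + 5*y = (2^2 + 5^2)*t = 29 * sqrt(17/29) = sqrt(493)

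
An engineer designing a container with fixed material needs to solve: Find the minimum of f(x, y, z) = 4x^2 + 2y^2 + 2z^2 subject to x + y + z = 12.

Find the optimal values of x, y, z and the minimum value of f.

Using Lagrange multipliers on f = 4x^2 + 2y^2 + 2z^2 with constraint x + y + z = 12:
Conditions: 2*4*x = lambda, 2*2*y = lambda, 2*2*z = lambda
So x = lambda/8, y = lambda/4, z = lambda/4
Substituting into constraint: lambda * (5/8) = 12
lambda = 96/5
x = 12/5, y = 24/5, z = 24/5
Minimum value = 576/5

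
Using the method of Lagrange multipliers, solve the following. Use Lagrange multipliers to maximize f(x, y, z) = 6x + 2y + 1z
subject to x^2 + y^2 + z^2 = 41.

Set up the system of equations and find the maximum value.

Lagrange conditions: 6 = 2*lambda*x, 2 = 2*lambda*y, 1 = 2*lambda*z
So x:6 = y:2 = z:1, i.e. x = 6t, y = 2t, z = 1t
Constraint: t^2*(6^2 + 2^2 + 1^2) = 41
  t^2 * 41 = 41  =>  t = sqrt(1)
Maximum = 6*6t + 2*2t + 1*1t = 41*sqrt(1) = 41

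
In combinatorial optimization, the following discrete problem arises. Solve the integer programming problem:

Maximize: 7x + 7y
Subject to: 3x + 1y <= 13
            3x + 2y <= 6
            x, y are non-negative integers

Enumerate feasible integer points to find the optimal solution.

Constraint 1: 3x + 1y <= 13
Constraint 2: 3x + 2y <= 6
Feasible x range (need y >= 0): 0 <= x <= min(13/3, 6/3) => x in {0, ..., 2}.
Enumerate feasible integer points row by row (the coefficient of y is 7 > 0, so for each x the largest feasible y gives the best value):
  x = 0: y <= min((13 - 3*0)/1, (6 - 3*0)/2) => y in {0, ..., 3}; best 7*0 + 7*3 = 21
  x = 1: y <= min((13 - 3*1)/1, (6 - 3*1)/2) => y in {0, ..., 1}; best 7*1 + 7*1 = 14
  x = 2: y <= min((13 - 3*2)/1, (6 - 3*2)/2) => y in {0}; best 7*2 + 7*0 = 14
The maximum 7x + 7y = 21 is achieved at x = 0, y = 3.
Check: 3*0 + 1*3 = 3 <= 13 and 3*0 + 2*3 = 6 <= 6.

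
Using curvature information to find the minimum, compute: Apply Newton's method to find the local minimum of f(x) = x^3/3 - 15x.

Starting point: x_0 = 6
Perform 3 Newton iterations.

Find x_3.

f(x) = x^3/3 - 15x
f'(x) = x^2 - 15, f''(x) = 2x
Newton update: x_{n+1} = x_n - (x_n^2 - 15)/(2*x_n)
Step 1: x_0 = 6, f'=21, f''=12, x_1 = 17/4
Step 2: x_1 = 17/4, f'=49/16, f''=17/2, x_2 = 529/136
Step 3: x_2 = 529/136, f'=2401/18496, f''=529/68, x_3 = 557281/143888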